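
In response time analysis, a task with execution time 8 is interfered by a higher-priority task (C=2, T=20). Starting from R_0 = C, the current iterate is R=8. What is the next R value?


R_next = C + ceil(R_prev / T_hp) * C_hp
ceil(8 / 20) = ceil(0.4) = 1
Interference = 1 * 2 = 2
R_next = 8 + 2 = 10

10


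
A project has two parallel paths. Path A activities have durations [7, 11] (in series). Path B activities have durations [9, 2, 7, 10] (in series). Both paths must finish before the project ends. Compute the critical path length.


Path A total = 7 + 11 = 18
Path B total = 9 + 2 + 7 + 10 = 28
Critical path = longest path = max(18, 28) = 28

28


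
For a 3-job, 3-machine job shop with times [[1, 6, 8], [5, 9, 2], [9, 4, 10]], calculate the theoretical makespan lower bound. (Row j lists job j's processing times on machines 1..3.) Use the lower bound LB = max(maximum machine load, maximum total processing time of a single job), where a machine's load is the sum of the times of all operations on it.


Machine loads:
  Machine 1: 1 + 5 + 9 = 15
  Machine 2: 6 + 9 + 4 = 19
  Machine 3: 8 + 2 + 10 = 20
Max machine load = 20
Job totals:
  Job 1: 15
  Job 2: 16
  Job 3: 23
Max job total = 23
Lower bound = max(20, 23) = 23

23


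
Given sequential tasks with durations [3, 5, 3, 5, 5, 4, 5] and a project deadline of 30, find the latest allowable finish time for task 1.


LF(activity 1) = deadline - sum of successor durations
Successors: activities 2 through 7 with durations [5, 3, 5, 5, 4, 5]
Sum of successor durations = 27
LF = 30 - 27 = 3

3


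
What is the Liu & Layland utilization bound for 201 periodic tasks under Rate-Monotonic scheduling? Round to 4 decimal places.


Compute 2^(1/201) = 1.0034544463
Subtract 1: 1.0034544463 - 1 = 0.0034544463
Multiply by n: 201 * 0.0034544463 = 0.6943437063
Round to 4 dp: 0.6943

0.6943


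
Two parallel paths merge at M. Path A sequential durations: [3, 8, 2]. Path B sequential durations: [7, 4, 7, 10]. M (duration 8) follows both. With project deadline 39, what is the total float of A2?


Forward pass: ES(A2) = sum of predecessors on chain A = 3
EF = ES + duration = 3 + 8 = 11
Backward pass: LF(M) = deadline = 39; LS(M) = 39 - 8 = 31
LF(A2) = LS(M) - sum(successors on chain A) = 31 - 2 = 29
LS = LF - duration = 29 - 8 = 21
Total float = LS - ES = 21 - 3 = 18

18


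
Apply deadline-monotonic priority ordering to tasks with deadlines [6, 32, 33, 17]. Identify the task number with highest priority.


Sort tasks by relative deadline (ascending):
  Task 1: deadline = 6
  Task 4: deadline = 17
  Task 2: deadline = 32
  Task 3: deadline = 33
Priority order (highest first): [1, 4, 2, 3]
Highest priority task = 1

1


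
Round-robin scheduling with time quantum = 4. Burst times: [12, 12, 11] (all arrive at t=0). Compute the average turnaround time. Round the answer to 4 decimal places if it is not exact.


Time quantum = 4
Execution trace:
  J1 runs 4 units, time = 4
  J2 runs 4 units, time = 8
  J3 runs 4 units, time = 12
  J1 runs 4 units, time = 16
  J2 runs 4 units, time = 20
  J3 runs 4 units, time = 24
  J1 runs 4 units, time = 28
  J2 runs 4 units, time = 32
  J3 runs 3 units, time = 35
Finish times: [28, 32, 35]
Average turnaround = 95/3 = 31.6667

31.6667


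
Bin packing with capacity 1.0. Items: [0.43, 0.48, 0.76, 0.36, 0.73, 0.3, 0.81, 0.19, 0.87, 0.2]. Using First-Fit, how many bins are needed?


Place items sequentially using First-Fit:
  Item 0.43 -> new Bin 1
  Item 0.48 -> Bin 1 (now 0.91)
  Item 0.76 -> new Bin 2
  Item 0.36 -> new Bin 3
  Item 0.73 -> new Bin 4
  Item 0.3 -> Bin 3 (now 0.66)
  Item 0.81 -> new Bin 5
  Item 0.19 -> Bin 2 (now 0.95)
  Item 0.87 -> new Bin 6
  Item 0.2 -> Bin 3 (now 0.86)
Total bins used = 6

6


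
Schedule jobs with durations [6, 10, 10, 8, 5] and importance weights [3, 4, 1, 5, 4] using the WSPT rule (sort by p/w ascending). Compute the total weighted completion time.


Compute p/w ratios and sort ascending (WSPT): [(5, 4), (8, 5), (6, 3), (10, 4), (10, 1)]
Compute weighted completion times:
  Job (p=5,w=4): C=5, w*C=4*5=20
  Job (p=8,w=5): C=13, w*C=5*13=65
  Job (p=6,w=3): C=19, w*C=3*19=57
  Job (p=10,w=4): C=29, w*C=4*29=116
  Job (p=10,w=1): C=39, w*C=1*39=39
Total weighted completion time = 297

297


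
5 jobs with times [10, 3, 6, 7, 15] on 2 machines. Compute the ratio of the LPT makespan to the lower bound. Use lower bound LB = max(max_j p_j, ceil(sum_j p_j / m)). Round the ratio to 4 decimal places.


LPT order: [15, 10, 7, 6, 3]
Machine loads after assignment: [21, 20]
LPT makespan = 21
Lower bound = max(max_job, ceil(total/2)) = max(15, 21) = 21
Ratio = 21 / 21 = 1.0

1.0


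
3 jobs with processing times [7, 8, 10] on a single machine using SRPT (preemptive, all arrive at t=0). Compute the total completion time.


Since all jobs arrive at t=0, SRPT equals SPT ordering.
SPT order: [7, 8, 10]
Completion times:
  Job 1: p=7, C=7
  Job 2: p=8, C=15
  Job 3: p=10, C=25
Total completion time = 7 + 15 + 25 = 47

47


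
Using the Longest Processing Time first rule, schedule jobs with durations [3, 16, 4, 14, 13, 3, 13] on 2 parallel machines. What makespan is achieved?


Sort jobs in decreasing order (LPT): [16, 14, 13, 13, 4, 3, 3]
Assign each job to the least loaded machine:
  Machine 1: jobs [16, 13, 3], load = 32
  Machine 2: jobs [14, 13, 4, 3], load = 34
Makespan = max load = 34

34


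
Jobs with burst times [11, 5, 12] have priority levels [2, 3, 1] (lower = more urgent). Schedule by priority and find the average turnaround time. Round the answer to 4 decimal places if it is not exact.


Sort by priority (ascending = highest first):
Order: [(1, 12), (2, 11), (3, 5)]
Completion times:
  Priority 1, burst=12, C=12
  Priority 2, burst=11, C=23
  Priority 3, burst=5, C=28
Average turnaround = 63/3 = 21.0

21.0


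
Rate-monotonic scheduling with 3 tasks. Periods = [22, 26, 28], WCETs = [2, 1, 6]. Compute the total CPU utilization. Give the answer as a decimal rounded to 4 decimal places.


Compute individual utilizations (exact fractions):
  Task 1: C/T = 2/22 = 1/11 (approx. 0.0909)
  Task 2: C/T = 1/26 (approx. 0.0385)
  Task 3: C/T = 6/28 = 3/14 (approx. 0.2143)
Total utilization U = 1/11 + 1/26 + 3/14 = 344/1001
Rounded to 4 decimal places: U = 0.3437
RM (Liu & Layland) bound for 3 tasks = 0.779763; compare with U = 344/1001 (approx. 0.343656)
U <= bound, so schedulable by RM sufficient condition.

0.3437


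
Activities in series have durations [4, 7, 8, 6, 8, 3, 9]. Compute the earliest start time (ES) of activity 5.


Activity 5 starts after activities 1 through 4 complete.
Predecessor durations: [4, 7, 8, 6]
ES = 4 + 7 + 8 + 6 = 25

25


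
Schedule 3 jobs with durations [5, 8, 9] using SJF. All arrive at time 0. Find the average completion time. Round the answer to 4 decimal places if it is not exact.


SJF order (ascending): [5, 8, 9]
Completion times:
  Job 1: burst=5, C=5
  Job 2: burst=8, C=13
  Job 3: burst=9, C=22
Average completion = 40/3 = 13.3333

13.3333


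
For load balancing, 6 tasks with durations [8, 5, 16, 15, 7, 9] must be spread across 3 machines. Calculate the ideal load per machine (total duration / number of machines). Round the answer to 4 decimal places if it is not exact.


Total processing time = 8 + 5 + 16 + 15 + 7 + 9 = 60
Number of machines = 3
Ideal balanced load = 60 / 3 = 20.0

20.0


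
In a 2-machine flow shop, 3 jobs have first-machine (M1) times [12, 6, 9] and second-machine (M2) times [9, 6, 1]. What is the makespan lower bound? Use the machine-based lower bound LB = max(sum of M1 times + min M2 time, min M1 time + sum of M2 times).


LB1 = sum(M1 times) + min(M2 times) = 27 + 1 = 28
LB2 = min(M1 times) + sum(M2 times) = 6 + 16 = 22
Lower bound = max(LB1, LB2) = max(28, 22) = 28

28


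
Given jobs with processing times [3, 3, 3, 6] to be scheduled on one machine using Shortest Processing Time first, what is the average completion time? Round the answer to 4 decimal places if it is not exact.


Sort jobs by processing time (SPT order): [3, 3, 3, 6]
Compute completion times sequentially:
  Job 1: processing = 3, completes at 3
  Job 2: processing = 3, completes at 6
  Job 3: processing = 3, completes at 9
  Job 4: processing = 6, completes at 15
Sum of completion times = 33
Average completion time = 33/4 = 8.25

8.25


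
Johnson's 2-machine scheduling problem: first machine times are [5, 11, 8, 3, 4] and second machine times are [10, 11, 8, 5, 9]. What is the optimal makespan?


Apply Johnson's rule:
  Group 1 (a <= b): [(4, 3, 5), (5, 4, 9), (1, 5, 10), (3, 8, 8), (2, 11, 11)]
  Group 2 (a > b): []
Optimal job order: [4, 5, 1, 3, 2]
Schedule:
  Job 4: M1 done at 3, M2 done at 8
  Job 5: M1 done at 7, M2 done at 17
  Job 1: M1 done at 12, M2 done at 27
  Job 3: M1 done at 20, M2 done at 35
  Job 2: M1 done at 31, M2 done at 46
Makespan = 46

46


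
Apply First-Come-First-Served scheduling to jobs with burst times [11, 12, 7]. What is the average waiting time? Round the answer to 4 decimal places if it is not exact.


FCFS order (as given): [11, 12, 7]
Waiting times:
  Job 1: wait = 0
  Job 2: wait = 11
  Job 3: wait = 23
Sum of waiting times = 34
Average waiting time = 34/3 = 11.3333

11.3333


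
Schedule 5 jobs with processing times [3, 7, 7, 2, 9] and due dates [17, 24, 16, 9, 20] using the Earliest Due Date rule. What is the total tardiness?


Sort by due date (EDD order): [(2, 9), (7, 16), (3, 17), (9, 20), (7, 24)]
Compute completion times and tardiness:
  Job 1: p=2, d=9, C=2, tardiness=max(0,2-9)=0
  Job 2: p=7, d=16, C=9, tardiness=max(0,9-16)=0
  Job 3: p=3, d=17, C=12, tardiness=max(0,12-17)=0
  Job 4: p=9, d=20, C=21, tardiness=max(0,21-20)=1
  Job 5: p=7, d=24, C=28, tardiness=max(0,28-24)=4
Total tardiness = 5

5


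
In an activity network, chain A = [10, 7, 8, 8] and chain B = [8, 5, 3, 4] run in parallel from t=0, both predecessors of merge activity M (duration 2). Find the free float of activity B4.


ES(B4) = sum of predecessors on chain B = 16
EF(B4) = ES + duration = 16 + 4 = 20
Successor of B4 is M. ES(M) = max(sum(A), sum(B)) = max(33, 20) = 33
Free float = ES(successor) - EF(current) = 33 - 20 = 13

13


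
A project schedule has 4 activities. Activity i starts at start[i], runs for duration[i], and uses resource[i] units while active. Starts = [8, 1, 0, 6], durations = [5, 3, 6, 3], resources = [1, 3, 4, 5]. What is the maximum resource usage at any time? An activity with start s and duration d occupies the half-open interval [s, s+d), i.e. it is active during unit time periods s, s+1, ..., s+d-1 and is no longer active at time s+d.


Each activity i is active on [start_i, start_i + duration_i).
Compute total resource usage per time slot:
  t=0: active resources = [4], total = 4
  t=1: active resources = [3, 4], total = 7
  t=2: active resources = [3, 4], total = 7
  t=3: active resources = [3, 4], total = 7
  t=4: active resources = [4], total = 4
  t=5: active resources = [4], total = 4
  t=6: active resources = [5], total = 5
  t=7: active resources = [5], total = 5
  t=8: active resources = [1, 5], total = 6
  t=9: active resources = [1], total = 1
  t=10: active resources = [1], total = 1
  t=11: active resources = [1], total = 1
  t=12: active resources = [1], total = 1
Peak resource demand = 7

7


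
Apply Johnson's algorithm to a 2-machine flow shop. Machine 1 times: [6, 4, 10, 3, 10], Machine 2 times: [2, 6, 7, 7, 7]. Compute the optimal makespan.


Apply Johnson's rule:
  Group 1 (a <= b): [(4, 3, 7), (2, 4, 6)]
  Group 2 (a > b): [(3, 10, 7), (5, 10, 7), (1, 6, 2)]
Optimal job order: [4, 2, 3, 5, 1]
Schedule:
  Job 4: M1 done at 3, M2 done at 10
  Job 2: M1 done at 7, M2 done at 16
  Job 3: M1 done at 17, M2 done at 24
  Job 5: M1 done at 27, M2 done at 34
  Job 1: M1 done at 33, M2 done at 36
Makespan = 36

36


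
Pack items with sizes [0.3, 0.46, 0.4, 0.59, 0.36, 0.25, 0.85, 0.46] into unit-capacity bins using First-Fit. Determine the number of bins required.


Place items sequentially using First-Fit:
  Item 0.3 -> new Bin 1
  Item 0.46 -> Bin 1 (now 0.76)
  Item 0.4 -> new Bin 2
  Item 0.59 -> Bin 2 (now 0.99)
  Item 0.36 -> new Bin 3
  Item 0.25 -> Bin 3 (now 0.61)
  Item 0.85 -> new Bin 4
  Item 0.46 -> new Bin 5
Total bins used = 5

5


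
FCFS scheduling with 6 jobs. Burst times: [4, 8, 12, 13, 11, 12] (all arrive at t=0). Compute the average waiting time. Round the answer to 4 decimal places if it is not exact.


FCFS order (as given): [4, 8, 12, 13, 11, 12]
Waiting times:
  Job 1: wait = 0
  Job 2: wait = 4
  Job 3: wait = 12
  Job 4: wait = 24
  Job 5: wait = 37
  Job 6: wait = 48
Sum of waiting times = 125
Average waiting time = 125/6 = 20.8333

20.8333


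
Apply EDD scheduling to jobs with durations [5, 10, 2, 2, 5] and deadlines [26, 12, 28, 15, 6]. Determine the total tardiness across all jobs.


Sort by due date (EDD order): [(5, 6), (10, 12), (2, 15), (5, 26), (2, 28)]
Compute completion times and tardiness:
  Job 1: p=5, d=6, C=5, tardiness=max(0,5-6)=0
  Job 2: p=10, d=12, C=15, tardiness=max(0,15-12)=3
  Job 3: p=2, d=15, C=17, tardiness=max(0,17-15)=2
  Job 4: p=5, d=26, C=22, tardiness=max(0,22-26)=0
  Job 5: p=2, d=28, C=24, tardiness=max(0,24-28)=0
Total tardiness = 5

5


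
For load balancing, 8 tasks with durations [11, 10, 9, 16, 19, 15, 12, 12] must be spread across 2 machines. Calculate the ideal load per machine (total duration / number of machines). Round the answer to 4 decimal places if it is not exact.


Total processing time = 11 + 10 + 9 + 16 + 19 + 15 + 12 + 12 = 104
Number of machines = 2
Ideal balanced load = 104 / 2 = 52.0

52.0


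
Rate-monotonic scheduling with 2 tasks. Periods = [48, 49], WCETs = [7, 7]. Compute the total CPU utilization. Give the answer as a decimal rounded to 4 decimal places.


Compute individual utilizations (exact fractions):
  Task 1: C/T = 7/48 (approx. 0.1458)
  Task 2: C/T = 7/49 = 1/7 (approx. 0.1429)
Total utilization U = 7/48 + 1/7 = 97/336
Rounded to 4 decimal places: U = 0.2887
RM (Liu & Layland) bound for 2 tasks = 0.828427; compare with U = 97/336 (approx. 0.288690)
U <= bound, so schedulable by RM sufficient condition.

0.2887


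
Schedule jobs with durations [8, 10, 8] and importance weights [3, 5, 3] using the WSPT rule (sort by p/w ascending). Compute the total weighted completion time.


Compute p/w ratios and sort ascending (WSPT): [(10, 5), (8, 3), (8, 3)]
Compute weighted completion times:
  Job (p=10,w=5): C=10, w*C=5*10=50
  Job (p=8,w=3): C=18, w*C=3*18=54
  Job (p=8,w=3): C=26, w*C=3*26=78
Total weighted completion time = 182

182


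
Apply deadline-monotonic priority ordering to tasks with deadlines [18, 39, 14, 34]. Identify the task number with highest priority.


Sort tasks by relative deadline (ascending):
  Task 3: deadline = 14
  Task 1: deadline = 18
  Task 4: deadline = 34
  Task 2: deadline = 39
Priority order (highest first): [3, 1, 4, 2]
Highest priority task = 3

3


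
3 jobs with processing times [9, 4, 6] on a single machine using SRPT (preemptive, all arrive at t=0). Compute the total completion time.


Since all jobs arrive at t=0, SRPT equals SPT ordering.
SPT order: [4, 6, 9]
Completion times:
  Job 1: p=4, C=4
  Job 2: p=6, C=10
  Job 3: p=9, C=19
Total completion time = 4 + 10 + 19 = 33

33


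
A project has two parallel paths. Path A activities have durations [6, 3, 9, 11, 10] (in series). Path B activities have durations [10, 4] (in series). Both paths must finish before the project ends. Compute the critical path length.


Path A total = 6 + 3 + 9 + 11 + 10 = 39
Path B total = 10 + 4 = 14
Critical path = longest path = max(39, 14) = 39

39


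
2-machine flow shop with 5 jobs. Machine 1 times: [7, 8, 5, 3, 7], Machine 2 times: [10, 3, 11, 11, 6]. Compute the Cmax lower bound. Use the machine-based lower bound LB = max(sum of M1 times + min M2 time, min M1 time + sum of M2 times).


LB1 = sum(M1 times) + min(M2 times) = 30 + 3 = 33
LB2 = min(M1 times) + sum(M2 times) = 3 + 41 = 44
Lower bound = max(LB1, LB2) = max(33, 44) = 44

44


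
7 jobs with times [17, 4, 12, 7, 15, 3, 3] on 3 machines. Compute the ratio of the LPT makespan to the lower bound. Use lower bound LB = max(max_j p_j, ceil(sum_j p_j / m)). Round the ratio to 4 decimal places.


LPT order: [17, 15, 12, 7, 4, 3, 3]
Machine loads after assignment: [20, 22, 19]
LPT makespan = 22
Lower bound = max(max_job, ceil(total/3)) = max(17, 21) = 21
Ratio = 22 / 21 = 1.0476

1.0476


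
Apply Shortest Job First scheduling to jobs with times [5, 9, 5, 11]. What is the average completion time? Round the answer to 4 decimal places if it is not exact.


SJF order (ascending): [5, 5, 9, 11]
Completion times:
  Job 1: burst=5, C=5
  Job 2: burst=5, C=10
  Job 3: burst=9, C=19
  Job 4: burst=11, C=30
Average completion = 64/4 = 16.0

16.0


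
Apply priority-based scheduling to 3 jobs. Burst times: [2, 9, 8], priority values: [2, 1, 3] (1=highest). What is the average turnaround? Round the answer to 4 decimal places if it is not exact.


Sort by priority (ascending = highest first):
Order: [(1, 9), (2, 2), (3, 8)]
Completion times:
  Priority 1, burst=9, C=9
  Priority 2, burst=2, C=11
  Priority 3, burst=8, C=19
Average turnaround = 39/3 = 13.0

13.0


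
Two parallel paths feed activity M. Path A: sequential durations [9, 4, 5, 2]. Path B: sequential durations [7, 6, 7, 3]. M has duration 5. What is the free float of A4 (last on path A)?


ES(A4) = sum of predecessors on chain A = 18
EF(A4) = ES + duration = 18 + 2 = 20
Successor of A4 is M. ES(M) = max(sum(A), sum(B)) = max(20, 23) = 23
Free float = ES(successor) - EF(current) = 23 - 20 = 3

3


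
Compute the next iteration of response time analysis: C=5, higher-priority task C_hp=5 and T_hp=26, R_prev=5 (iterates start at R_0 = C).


R_next = C + ceil(R_prev / T_hp) * C_hp
ceil(5 / 26) = ceil(0.1923) = 1
Interference = 1 * 5 = 5
R_next = 5 + 5 = 10

10


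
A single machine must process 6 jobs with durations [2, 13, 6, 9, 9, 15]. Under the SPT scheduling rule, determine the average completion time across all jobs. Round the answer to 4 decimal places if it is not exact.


Sort jobs by processing time (SPT order): [2, 6, 9, 9, 13, 15]
Compute completion times sequentially:
  Job 1: processing = 2, completes at 2
  Job 2: processing = 6, completes at 8
  Job 3: processing = 9, completes at 17
  Job 4: processing = 9, completes at 26
  Job 5: processing = 13, completes at 39
  Job 6: processing = 15, completes at 54
Sum of completion times = 146
Average completion time = 146/6 = 24.3333

24.3333


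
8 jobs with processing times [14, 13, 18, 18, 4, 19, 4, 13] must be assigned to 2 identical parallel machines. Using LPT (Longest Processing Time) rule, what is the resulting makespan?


Sort jobs in decreasing order (LPT): [19, 18, 18, 14, 13, 13, 4, 4]
Assign each job to the least loaded machine:
  Machine 1: jobs [19, 14, 13, 4], load = 50
  Machine 2: jobs [18, 18, 13, 4], load = 53
Makespan = max load = 53

53


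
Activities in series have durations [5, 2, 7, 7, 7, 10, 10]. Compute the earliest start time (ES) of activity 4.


Activity 4 starts after activities 1 through 3 complete.
Predecessor durations: [5, 2, 7]
ES = 5 + 2 + 7 = 14

14


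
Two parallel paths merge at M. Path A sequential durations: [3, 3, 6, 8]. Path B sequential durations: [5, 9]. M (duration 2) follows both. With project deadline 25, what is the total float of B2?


Forward pass: ES(B2) = sum of predecessors on chain B = 5
EF = ES + duration = 5 + 9 = 14
Backward pass: LF(M) = deadline = 25; LS(M) = 25 - 2 = 23
LF(B2) = LS(M) - sum(successors on chain B) = 23 - 0 = 23
LS = LF - duration = 23 - 9 = 14
Total float = LS - ES = 14 - 5 = 9

9


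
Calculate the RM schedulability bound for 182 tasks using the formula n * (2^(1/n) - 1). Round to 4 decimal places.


Compute 2^(1/182) = 1.0038157625
Subtract 1: 1.0038157625 - 1 = 0.0038157625
Multiply by n: 182 * 0.0038157625 = 0.6944687750
Round to 4 dp: 0.6945

0.6945


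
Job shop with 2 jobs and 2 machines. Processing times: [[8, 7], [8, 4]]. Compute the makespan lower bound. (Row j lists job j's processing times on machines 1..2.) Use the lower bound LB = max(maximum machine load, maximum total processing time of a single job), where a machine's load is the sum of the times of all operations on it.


Machine loads:
  Machine 1: 8 + 8 = 16
  Machine 2: 7 + 4 = 11
Max machine load = 16
Job totals:
  Job 1: 15
  Job 2: 12
Max job total = 15
Lower bound = max(16, 15) = 16

16


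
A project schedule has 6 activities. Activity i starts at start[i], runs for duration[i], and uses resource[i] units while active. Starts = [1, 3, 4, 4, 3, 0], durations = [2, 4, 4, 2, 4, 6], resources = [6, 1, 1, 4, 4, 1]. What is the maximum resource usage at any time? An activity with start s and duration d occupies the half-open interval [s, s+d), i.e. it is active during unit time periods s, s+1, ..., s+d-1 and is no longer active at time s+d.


Each activity i is active on [start_i, start_i + duration_i).
Compute total resource usage per time slot:
  t=0: active resources = [1], total = 1
  t=1: active resources = [6, 1], total = 7
  t=2: active resources = [6, 1], total = 7
  t=3: active resources = [1, 4, 1], total = 6
  t=4: active resources = [1, 1, 4, 4, 1], total = 11
  t=5: active resources = [1, 1, 4, 4, 1], total = 11
  t=6: active resources = [1, 1, 4], total = 6
  t=7: active resources = [1], total = 1
Peak resource demand = 11

11


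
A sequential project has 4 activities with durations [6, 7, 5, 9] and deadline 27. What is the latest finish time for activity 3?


LF(activity 3) = deadline - sum of successor durations
Successors: activities 4 through 4 with durations [9]
Sum of successor durations = 9
LF = 27 - 9 = 18

18


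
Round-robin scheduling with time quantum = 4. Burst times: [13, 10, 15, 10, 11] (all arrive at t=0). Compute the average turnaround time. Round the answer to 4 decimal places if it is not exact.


Time quantum = 4
Execution trace:
  J1 runs 4 units, time = 4
  J2 runs 4 units, time = 8
  J3 runs 4 units, time = 12
  J4 runs 4 units, time = 16
  J5 runs 4 units, time = 20
  J1 runs 4 units, time = 24
  J2 runs 4 units, time = 28
  J3 runs 4 units, time = 32
  J4 runs 4 units, time = 36
  J5 runs 4 units, time = 40
  J1 runs 4 units, time = 44
  J2 runs 2 units, time = 46
  J3 runs 4 units, time = 50
  J4 runs 2 units, time = 52
  J5 runs 3 units, time = 55
  J1 runs 1 units, time = 56
  J3 runs 3 units, time = 59
Finish times: [56, 46, 59, 52, 55]
Average turnaround = 268/5 = 53.6

53.6


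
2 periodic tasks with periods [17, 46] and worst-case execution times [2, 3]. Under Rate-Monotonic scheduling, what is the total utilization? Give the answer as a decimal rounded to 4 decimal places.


Compute individual utilizations (exact fractions):
  Task 1: C/T = 2/17 (approx. 0.1176)
  Task 2: C/T = 3/46 (approx. 0.0652)
Total utilization U = 2/17 + 3/46 = 143/782
Rounded to 4 decimal places: U = 0.1829
RM (Liu & Layland) bound for 2 tasks = 0.828427; compare with U = 143/782 (approx. 0.182864)
U <= bound, so schedulable by RM sufficient condition.

0.1829


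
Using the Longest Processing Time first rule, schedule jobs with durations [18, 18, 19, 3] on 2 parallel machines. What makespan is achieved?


Sort jobs in decreasing order (LPT): [19, 18, 18, 3]
Assign each job to the least loaded machine:
  Machine 1: jobs [19, 3], load = 22
  Machine 2: jobs [18, 18], load = 36
Makespan = max load = 36

36


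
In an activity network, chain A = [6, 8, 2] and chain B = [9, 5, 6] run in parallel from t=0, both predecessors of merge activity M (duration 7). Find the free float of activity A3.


ES(A3) = sum of predecessors on chain A = 14
EF(A3) = ES + duration = 14 + 2 = 16
Successor of A3 is M. ES(M) = max(sum(A), sum(B)) = max(16, 20) = 20
Free float = ES(successor) - EF(current) = 20 - 16 = 4

4


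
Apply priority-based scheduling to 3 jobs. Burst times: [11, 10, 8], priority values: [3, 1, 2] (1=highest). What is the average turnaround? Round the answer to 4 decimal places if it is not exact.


Sort by priority (ascending = highest first):
Order: [(1, 10), (2, 8), (3, 11)]
Completion times:
  Priority 1, burst=10, C=10
  Priority 2, burst=8, C=18
  Priority 3, burst=11, C=29
Average turnaround = 57/3 = 19.0

19.0


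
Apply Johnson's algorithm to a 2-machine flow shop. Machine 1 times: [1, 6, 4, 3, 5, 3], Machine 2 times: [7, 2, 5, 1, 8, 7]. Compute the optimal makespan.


Apply Johnson's rule:
  Group 1 (a <= b): [(1, 1, 7), (6, 3, 7), (3, 4, 5), (5, 5, 8)]
  Group 2 (a > b): [(2, 6, 2), (4, 3, 1)]
Optimal job order: [1, 6, 3, 5, 2, 4]
Schedule:
  Job 1: M1 done at 1, M2 done at 8
  Job 6: M1 done at 4, M2 done at 15
  Job 3: M1 done at 8, M2 done at 20
  Job 5: M1 done at 13, M2 done at 28
  Job 2: M1 done at 19, M2 done at 30
  Job 4: M1 done at 22, M2 done at 31
Makespan = 31

31


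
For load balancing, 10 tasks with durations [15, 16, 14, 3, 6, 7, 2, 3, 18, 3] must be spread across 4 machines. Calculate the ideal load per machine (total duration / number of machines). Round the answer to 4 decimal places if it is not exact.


Total processing time = 15 + 16 + 14 + 3 + 6 + 7 + 2 + 3 + 18 + 3 = 87
Number of machines = 4
Ideal balanced load = 87 / 4 = 21.75

21.75


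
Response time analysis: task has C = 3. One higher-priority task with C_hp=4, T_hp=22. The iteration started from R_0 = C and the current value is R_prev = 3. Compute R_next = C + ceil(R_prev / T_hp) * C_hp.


R_next = C + ceil(R_prev / T_hp) * C_hp
ceil(3 / 22) = ceil(0.1364) = 1
Interference = 1 * 4 = 4
R_next = 3 + 4 = 7

7


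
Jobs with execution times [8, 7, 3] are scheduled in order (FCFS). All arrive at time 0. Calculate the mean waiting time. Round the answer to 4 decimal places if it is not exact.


FCFS order (as given): [8, 7, 3]
Waiting times:
  Job 1: wait = 0
  Job 2: wait = 8
  Job 3: wait = 15
Sum of waiting times = 23
Average waiting time = 23/3 = 7.6667

7.6667


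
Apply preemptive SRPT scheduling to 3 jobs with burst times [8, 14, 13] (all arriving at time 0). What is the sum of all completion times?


Since all jobs arrive at t=0, SRPT equals SPT ordering.
SPT order: [8, 13, 14]
Completion times:
  Job 1: p=8, C=8
  Job 2: p=13, C=21
  Job 3: p=14, C=35
Total completion time = 8 + 21 + 35 = 64

64


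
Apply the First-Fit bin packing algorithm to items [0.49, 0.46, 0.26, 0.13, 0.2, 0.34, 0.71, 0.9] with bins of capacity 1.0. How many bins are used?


Place items sequentially using First-Fit:
  Item 0.49 -> new Bin 1
  Item 0.46 -> Bin 1 (now 0.95)
  Item 0.26 -> new Bin 2
  Item 0.13 -> Bin 2 (now 0.39)
  Item 0.2 -> Bin 2 (now 0.59)
  Item 0.34 -> Bin 2 (now 0.93)
  Item 0.71 -> new Bin 3
  Item 0.9 -> new Bin 4
Total bins used = 4

4


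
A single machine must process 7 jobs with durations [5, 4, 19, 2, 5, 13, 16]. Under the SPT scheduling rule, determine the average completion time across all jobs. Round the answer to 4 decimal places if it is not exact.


Sort jobs by processing time (SPT order): [2, 4, 5, 5, 13, 16, 19]
Compute completion times sequentially:
  Job 1: processing = 2, completes at 2
  Job 2: processing = 4, completes at 6
  Job 3: processing = 5, completes at 11
  Job 4: processing = 5, completes at 16
  Job 5: processing = 13, completes at 29
  Job 6: processing = 16, completes at 45
  Job 7: processing = 19, completes at 64
Sum of completion times = 173
Average completion time = 173/7 = 24.7143

24.7143


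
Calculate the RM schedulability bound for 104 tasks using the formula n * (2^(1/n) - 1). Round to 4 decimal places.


Compute 2^(1/104) = 1.0066871365
Subtract 1: 1.0066871365 - 1 = 0.0066871365
Multiply by n: 104 * 0.0066871365 = 0.6954621960
Round to 4 dp: 0.6955

0.6955


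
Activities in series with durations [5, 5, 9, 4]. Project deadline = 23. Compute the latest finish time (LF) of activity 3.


LF(activity 3) = deadline - sum of successor durations
Successors: activities 4 through 4 with durations [4]
Sum of successor durations = 4
LF = 23 - 4 = 19

19


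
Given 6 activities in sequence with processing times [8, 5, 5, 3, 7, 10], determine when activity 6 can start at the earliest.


Activity 6 starts after activities 1 through 5 complete.
Predecessor durations: [8, 5, 5, 3, 7]
ES = 8 + 5 + 5 + 3 + 7 = 28

28


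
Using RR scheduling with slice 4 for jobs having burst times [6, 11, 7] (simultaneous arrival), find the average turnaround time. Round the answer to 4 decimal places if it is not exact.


Time quantum = 4
Execution trace:
  J1 runs 4 units, time = 4
  J2 runs 4 units, time = 8
  J3 runs 4 units, time = 12
  J1 runs 2 units, time = 14
  J2 runs 4 units, time = 18
  J3 runs 3 units, time = 21
  J2 runs 3 units, time = 24
Finish times: [14, 24, 21]
Average turnaround = 59/3 = 19.6667

19.6667


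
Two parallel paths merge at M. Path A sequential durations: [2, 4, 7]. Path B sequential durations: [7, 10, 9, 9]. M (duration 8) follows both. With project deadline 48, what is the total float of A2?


Forward pass: ES(A2) = sum of predecessors on chain A = 2
EF = ES + duration = 2 + 4 = 6
Backward pass: LF(M) = deadline = 48; LS(M) = 48 - 8 = 40
LF(A2) = LS(M) - sum(successors on chain A) = 40 - 7 = 33
LS = LF - duration = 33 - 4 = 29
Total float = LS - ES = 29 - 2 = 27

27


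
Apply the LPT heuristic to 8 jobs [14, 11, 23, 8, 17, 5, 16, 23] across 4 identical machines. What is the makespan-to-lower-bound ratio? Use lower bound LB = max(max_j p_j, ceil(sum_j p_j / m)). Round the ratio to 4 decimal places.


LPT order: [23, 23, 17, 16, 14, 11, 8, 5]
Machine loads after assignment: [31, 28, 28, 30]
LPT makespan = 31
Lower bound = max(max_job, ceil(total/4)) = max(23, 30) = 30
Ratio = 31 / 30 = 1.0333

1.0333


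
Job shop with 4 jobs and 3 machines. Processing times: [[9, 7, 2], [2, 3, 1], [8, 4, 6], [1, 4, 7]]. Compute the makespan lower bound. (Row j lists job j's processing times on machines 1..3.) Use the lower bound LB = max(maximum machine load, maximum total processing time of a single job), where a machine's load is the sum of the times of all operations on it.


Machine loads:
  Machine 1: 9 + 2 + 8 + 1 = 20
  Machine 2: 7 + 3 + 4 + 4 = 18
  Machine 3: 2 + 1 + 6 + 7 = 16
Max machine load = 20
Job totals:
  Job 1: 18
  Job 2: 6
  Job 3: 18
  Job 4: 12
Max job total = 18
Lower bound = max(20, 18) = 20

20


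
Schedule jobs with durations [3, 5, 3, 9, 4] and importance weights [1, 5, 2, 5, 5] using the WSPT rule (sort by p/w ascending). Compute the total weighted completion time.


Compute p/w ratios and sort ascending (WSPT): [(4, 5), (5, 5), (3, 2), (9, 5), (3, 1)]
Compute weighted completion times:
  Job (p=4,w=5): C=4, w*C=5*4=20
  Job (p=5,w=5): C=9, w*C=5*9=45
  Job (p=3,w=2): C=12, w*C=2*12=24
  Job (p=9,w=5): C=21, w*C=5*21=105
  Job (p=3,w=1): C=24, w*C=1*24=24
Total weighted completion time = 218

218


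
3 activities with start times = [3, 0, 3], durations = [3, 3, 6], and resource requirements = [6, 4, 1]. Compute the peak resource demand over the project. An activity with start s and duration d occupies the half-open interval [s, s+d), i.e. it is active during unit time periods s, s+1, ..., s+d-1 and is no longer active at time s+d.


Each activity i is active on [start_i, start_i + duration_i).
Compute total resource usage per time slot:
  t=0: active resources = [4], total = 4
  t=1: active resources = [4], total = 4
  t=2: active resources = [4], total = 4
  t=3: active resources = [6, 1], total = 7
  t=4: active resources = [6, 1], total = 7
  t=5: active resources = [6, 1], total = 7
  t=6: active resources = [1], total = 1
  t=7: active resources = [1], total = 1
  t=8: active resources = [1], total = 1
Peak resource demand = 7

7


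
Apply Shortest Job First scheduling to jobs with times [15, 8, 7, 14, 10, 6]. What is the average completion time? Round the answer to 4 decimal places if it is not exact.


SJF order (ascending): [6, 7, 8, 10, 14, 15]
Completion times:
  Job 1: burst=6, C=6
  Job 2: burst=7, C=13
  Job 3: burst=8, C=21
  Job 4: burst=10, C=31
  Job 5: burst=14, C=45
  Job 6: burst=15, C=60
Average completion = 176/6 = 29.3333

29.3333


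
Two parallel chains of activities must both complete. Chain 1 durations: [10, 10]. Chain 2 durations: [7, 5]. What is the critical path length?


Path A total = 10 + 10 = 20
Path B total = 7 + 5 = 12
Critical path = longest path = max(20, 12) = 20

20


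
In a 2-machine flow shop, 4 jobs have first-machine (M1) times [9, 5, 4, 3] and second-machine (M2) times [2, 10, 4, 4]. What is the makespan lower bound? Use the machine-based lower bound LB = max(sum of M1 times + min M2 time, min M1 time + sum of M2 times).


LB1 = sum(M1 times) + min(M2 times) = 21 + 2 = 23
LB2 = min(M1 times) + sum(M2 times) = 3 + 20 = 23
Lower bound = max(LB1, LB2) = max(23, 23) = 23

23


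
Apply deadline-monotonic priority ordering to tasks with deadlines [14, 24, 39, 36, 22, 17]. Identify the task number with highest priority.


Sort tasks by relative deadline (ascending):
  Task 1: deadline = 14
  Task 6: deadline = 17
  Task 5: deadline = 22
  Task 2: deadline = 24
  Task 4: deadline = 36
  Task 3: deadline = 39
Priority order (highest first): [1, 6, 5, 2, 4, 3]
Highest priority task = 1

1


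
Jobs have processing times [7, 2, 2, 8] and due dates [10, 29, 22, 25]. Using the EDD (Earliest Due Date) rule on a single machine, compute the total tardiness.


Sort by due date (EDD order): [(7, 10), (2, 22), (8, 25), (2, 29)]
Compute completion times and tardiness:
  Job 1: p=7, d=10, C=7, tardiness=max(0,7-10)=0
  Job 2: p=2, d=22, C=9, tardiness=max(0,9-22)=0
  Job 3: p=8, d=25, C=17, tardiness=max(0,17-25)=0
  Job 4: p=2, d=29, C=19, tardiness=max(0,19-29)=0
Total tardiness = 0

0


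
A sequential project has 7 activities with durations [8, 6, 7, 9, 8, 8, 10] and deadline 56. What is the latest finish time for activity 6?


LF(activity 6) = deadline - sum of successor durations
Successors: activities 7 through 7 with durations [10]
Sum of successor durations = 10
LF = 56 - 10 = 46

46


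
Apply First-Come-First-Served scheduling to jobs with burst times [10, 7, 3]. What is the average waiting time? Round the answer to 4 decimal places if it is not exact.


FCFS order (as given): [10, 7, 3]
Waiting times:
  Job 1: wait = 0
  Job 2: wait = 10
  Job 3: wait = 17
Sum of waiting times = 27
Average waiting time = 27/3 = 9.0

9.0


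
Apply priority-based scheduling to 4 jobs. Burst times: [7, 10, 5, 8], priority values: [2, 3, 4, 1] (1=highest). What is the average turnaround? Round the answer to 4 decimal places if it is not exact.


Sort by priority (ascending = highest first):
Order: [(1, 8), (2, 7), (3, 10), (4, 5)]
Completion times:
  Priority 1, burst=8, C=8
  Priority 2, burst=7, C=15
  Priority 3, burst=10, C=25
  Priority 4, burst=5, C=30
Average turnaround = 78/4 = 19.5

19.5


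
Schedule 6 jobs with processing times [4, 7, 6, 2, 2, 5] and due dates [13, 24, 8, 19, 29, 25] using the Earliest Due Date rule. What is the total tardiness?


Sort by due date (EDD order): [(6, 8), (4, 13), (2, 19), (7, 24), (5, 25), (2, 29)]
Compute completion times and tardiness:
  Job 1: p=6, d=8, C=6, tardiness=max(0,6-8)=0
  Job 2: p=4, d=13, C=10, tardiness=max(0,10-13)=0
  Job 3: p=2, d=19, C=12, tardiness=max(0,12-19)=0
  Job 4: p=7, d=24, C=19, tardiness=max(0,19-24)=0
  Job 5: p=5, d=25, C=24, tardiness=max(0,24-25)=0
  Job 6: p=2, d=29, C=26, tardiness=max(0,26-29)=0
Total tardiness = 0

0


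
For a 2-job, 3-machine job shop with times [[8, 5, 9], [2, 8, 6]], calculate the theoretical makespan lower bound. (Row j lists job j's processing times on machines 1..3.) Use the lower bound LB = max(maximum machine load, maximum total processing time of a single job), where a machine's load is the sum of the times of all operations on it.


Machine loads:
  Machine 1: 8 + 2 = 10
  Machine 2: 5 + 8 = 13
  Machine 3: 9 + 6 = 15
Max machine load = 15
Job totals:
  Job 1: 22
  Job 2: 16
Max job total = 22
Lower bound = max(15, 22) = 22

22


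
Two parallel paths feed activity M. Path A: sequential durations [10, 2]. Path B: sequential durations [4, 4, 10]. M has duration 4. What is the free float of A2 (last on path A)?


ES(A2) = sum of predecessors on chain A = 10
EF(A2) = ES + duration = 10 + 2 = 12
Successor of A2 is M. ES(M) = max(sum(A), sum(B)) = max(12, 18) = 18
Free float = ES(successor) - EF(current) = 18 - 12 = 6

6


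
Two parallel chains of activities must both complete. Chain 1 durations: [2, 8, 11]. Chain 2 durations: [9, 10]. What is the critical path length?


Path A total = 2 + 8 + 11 = 21
Path B total = 9 + 10 = 19
Critical path = longest path = max(21, 19) = 21

21


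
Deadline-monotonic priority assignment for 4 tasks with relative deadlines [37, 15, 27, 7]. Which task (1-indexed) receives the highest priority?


Sort tasks by relative deadline (ascending):
  Task 4: deadline = 7
  Task 2: deadline = 15
  Task 3: deadline = 27
  Task 1: deadline = 37
Priority order (highest first): [4, 2, 3, 1]
Highest priority task = 4

4


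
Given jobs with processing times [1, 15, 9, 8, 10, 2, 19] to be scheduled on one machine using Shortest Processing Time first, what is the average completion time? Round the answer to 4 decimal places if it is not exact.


Sort jobs by processing time (SPT order): [1, 2, 8, 9, 10, 15, 19]
Compute completion times sequentially:
  Job 1: processing = 1, completes at 1
  Job 2: processing = 2, completes at 3
  Job 3: processing = 8, completes at 11
  Job 4: processing = 9, completes at 20
  Job 5: processing = 10, completes at 30
  Job 6: processing = 15, completes at 45
  Job 7: processing = 19, completes at 64
Sum of completion times = 174
Average completion time = 174/7 = 24.8571

24.8571


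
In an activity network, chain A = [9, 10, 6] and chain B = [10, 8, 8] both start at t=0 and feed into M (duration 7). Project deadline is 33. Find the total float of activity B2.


Forward pass: ES(B2) = sum of predecessors on chain B = 10
EF = ES + duration = 10 + 8 = 18
Backward pass: LF(M) = deadline = 33; LS(M) = 33 - 7 = 26
LF(B2) = LS(M) - sum(successors on chain B) = 26 - 8 = 18
LS = LF - duration = 18 - 8 = 10
Total float = LS - ES = 10 - 10 = 0

0


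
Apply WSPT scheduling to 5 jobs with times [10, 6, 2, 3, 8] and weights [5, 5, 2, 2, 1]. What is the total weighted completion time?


Compute p/w ratios and sort ascending (WSPT): [(2, 2), (6, 5), (3, 2), (10, 5), (8, 1)]
Compute weighted completion times:
  Job (p=2,w=2): C=2, w*C=2*2=4
  Job (p=6,w=5): C=8, w*C=5*8=40
  Job (p=3,w=2): C=11, w*C=2*11=22
  Job (p=10,w=5): C=21, w*C=5*21=105
  Job (p=8,w=1): C=29, w*C=1*29=29
Total weighted completion time = 200

200


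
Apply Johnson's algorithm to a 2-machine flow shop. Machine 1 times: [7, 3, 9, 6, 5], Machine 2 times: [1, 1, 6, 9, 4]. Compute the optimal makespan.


Apply Johnson's rule:
  Group 1 (a <= b): [(4, 6, 9)]
  Group 2 (a > b): [(3, 9, 6), (5, 5, 4), (1, 7, 1), (2, 3, 1)]
Optimal job order: [4, 3, 5, 1, 2]
Schedule:
  Job 4: M1 done at 6, M2 done at 15
  Job 3: M1 done at 15, M2 done at 21
  Job 5: M1 done at 20, M2 done at 25
  Job 1: M1 done at 27, M2 done at 28
  Job 2: M1 done at 30, M2 done at 31
Makespan = 31

31


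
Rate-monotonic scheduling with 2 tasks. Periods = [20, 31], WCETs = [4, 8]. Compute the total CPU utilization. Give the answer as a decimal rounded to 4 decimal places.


Compute individual utilizations (exact fractions):
  Task 1: C/T = 4/20 = 1/5 (approx. 0.2)
  Task 2: C/T = 8/31 (approx. 0.2581)
Total utilization U = 1/5 + 8/31 = 71/155
Rounded to 4 decimal places: U = 0.4581
RM (Liu & Layland) bound for 2 tasks = 0.828427; compare with U = 71/155 (approx. 0.458065)
U <= bound, so schedulable by RM sufficient condition.

0.4581


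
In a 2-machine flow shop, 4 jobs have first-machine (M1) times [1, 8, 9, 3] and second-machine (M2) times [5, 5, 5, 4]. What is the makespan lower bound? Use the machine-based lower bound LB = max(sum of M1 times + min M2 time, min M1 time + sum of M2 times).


LB1 = sum(M1 times) + min(M2 times) = 21 + 4 = 25
LB2 = min(M1 times) + sum(M2 times) = 1 + 19 = 20
Lower bound = max(LB1, LB2) = max(25, 20) = 25

25
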